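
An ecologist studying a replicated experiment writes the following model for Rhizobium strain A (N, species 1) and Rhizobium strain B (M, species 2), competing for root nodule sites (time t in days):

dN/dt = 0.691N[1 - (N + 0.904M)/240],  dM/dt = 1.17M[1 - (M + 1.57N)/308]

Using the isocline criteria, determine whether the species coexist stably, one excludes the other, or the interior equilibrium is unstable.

unstable coexistence (outcome depends on initial conditions)

Compare the nullcline intercepts: K1/α12 = 240/0.904 = 265 < K2 = 308; K2/α21 = 308/1.57 = 196 < K1 = 240.
Since both are reversed, neither can invade when rare; the interior point is a saddle.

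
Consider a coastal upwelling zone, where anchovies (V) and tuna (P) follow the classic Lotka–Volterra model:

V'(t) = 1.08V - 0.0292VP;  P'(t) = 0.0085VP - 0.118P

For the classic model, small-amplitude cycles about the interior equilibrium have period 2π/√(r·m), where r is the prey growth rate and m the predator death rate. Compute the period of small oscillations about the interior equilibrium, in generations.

T ≈ 17.6 generations

Here r = 1.08 and m = 0.118, so r·m = 0.127.
ω = √0.127 = 0.357 per generation, hence T = 2π/ω ≈ 17.6 generations.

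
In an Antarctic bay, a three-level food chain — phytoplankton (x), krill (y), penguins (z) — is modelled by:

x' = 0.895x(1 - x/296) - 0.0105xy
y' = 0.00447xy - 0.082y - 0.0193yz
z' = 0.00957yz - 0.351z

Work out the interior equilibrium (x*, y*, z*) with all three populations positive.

x* ≈ 169, y* ≈ 36.7, z* ≈ 34.8

From dz/dt = 0: 0.00957y* = 0.351, so y* = 36.7.
From dx/dt = 0: 0.895(1 - x*/296) = 0.0105·36.7, giving x* = 296·(1 - 0.43) = 169.
From dy/dt = 0: 0.00447·169 - 0.082 = 0.0193z*, so z* = 0.672/0.0193 = 34.8.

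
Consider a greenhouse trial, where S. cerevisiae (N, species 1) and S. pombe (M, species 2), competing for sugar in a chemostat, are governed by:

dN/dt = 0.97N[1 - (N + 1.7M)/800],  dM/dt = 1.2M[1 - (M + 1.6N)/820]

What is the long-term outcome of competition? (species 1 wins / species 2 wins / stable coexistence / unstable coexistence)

unstable coexistence (outcome depends on initial conditions)

Compare the nullcline intercepts: K1/α12 = 800/1.7 = 471 < K2 = 820; K2/α21 = 820/1.6 = 512 < K1 = 800.
Since both are reversed, neither can invade when rare; the interior point is a saddle.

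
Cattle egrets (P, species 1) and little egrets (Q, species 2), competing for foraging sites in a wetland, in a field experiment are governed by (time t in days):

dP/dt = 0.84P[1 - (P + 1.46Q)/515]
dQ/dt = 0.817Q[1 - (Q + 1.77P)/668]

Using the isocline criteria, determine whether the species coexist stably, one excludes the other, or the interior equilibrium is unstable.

unstable coexistence (outcome depends on initial conditions)

Compare the nullcline intercepts: K1/α12 = 515/1.46 = 353 < K2 = 668; K2/α21 = 668/1.77 = 377 < K1 = 515.
Since both are reversed, neither can invade when rare; the interior point is a saddle.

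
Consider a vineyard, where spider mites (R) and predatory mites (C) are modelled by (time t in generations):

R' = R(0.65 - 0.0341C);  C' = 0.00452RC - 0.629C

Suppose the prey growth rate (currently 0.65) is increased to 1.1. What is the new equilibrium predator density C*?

At the interior fixed point, setting dR/dt = 0 with R > 0 fixes C* = (prey growth rate)/(RC coefficient) — independent of the other coefficients.
With the change, C* = 1.1/0.0341 = 32.3; it rises from 19.1.

C* ≈ 32.3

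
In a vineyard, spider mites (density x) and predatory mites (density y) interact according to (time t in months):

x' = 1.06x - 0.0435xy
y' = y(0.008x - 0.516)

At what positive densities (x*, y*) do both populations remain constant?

Set dy/dt = 0 with y > 0: 0.008x - 0.516 = 0, so x* = 0.516/0.008 = 64.5.
Set dx/dt = 0 with x > 0: 1.06 - 0.0435y = 0, so y* = 1.06/0.0435 = 24.4.

x* ≈ 64.5, y* ≈ 24.4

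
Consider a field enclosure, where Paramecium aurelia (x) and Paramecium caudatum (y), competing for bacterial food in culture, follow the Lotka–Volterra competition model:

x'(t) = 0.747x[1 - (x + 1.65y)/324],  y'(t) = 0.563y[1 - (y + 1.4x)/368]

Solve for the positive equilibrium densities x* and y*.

x* ≈ 216, y* ≈ 65.3

Setting both brackets to zero gives the nullclines x + 1.65y = 324 and 1.4x + y = 368.
Substituting y = 368 - 1.4x into the first: x(1 - 1.65·1.4) = 324 - 1.65·368.
So x* = -283/-1.31 = 216, and then y* = 368 - 1.4·216 = 65.3.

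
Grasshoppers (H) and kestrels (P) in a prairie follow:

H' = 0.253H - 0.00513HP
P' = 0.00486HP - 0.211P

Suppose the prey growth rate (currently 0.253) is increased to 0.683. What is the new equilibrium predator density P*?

P* ≈ 133

At the interior fixed point, setting dH/dt = 0 with H > 0 fixes P* = (prey growth rate)/(HP coefficient) — independent of the other coefficients.
With the change, P* = 0.683/0.00513 = 133; it rises from 49.3.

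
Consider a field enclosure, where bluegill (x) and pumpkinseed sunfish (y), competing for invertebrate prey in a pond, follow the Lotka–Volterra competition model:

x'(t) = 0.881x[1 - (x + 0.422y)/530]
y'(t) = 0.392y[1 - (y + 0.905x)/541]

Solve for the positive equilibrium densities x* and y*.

x* ≈ 488, y* ≈ 99.3

Setting both brackets to zero gives the nullclines x + 0.422y = 530 and 0.905x + y = 541.
Substituting y = 541 - 0.905x into the first: x(1 - 0.422·0.905) = 530 - 0.422·541.
So x* = 302/0.618 = 488, and then y* = 541 - 0.905·488 = 99.3.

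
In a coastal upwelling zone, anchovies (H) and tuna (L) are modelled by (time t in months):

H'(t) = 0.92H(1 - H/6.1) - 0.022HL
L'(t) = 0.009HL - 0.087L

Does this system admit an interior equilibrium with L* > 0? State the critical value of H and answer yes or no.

The predator equation gives dL/dt > 0 only when H > 0.087/0.009 = 9.67.
Without the predator, H → K = 6.1. Since 6.1 < 9.67, the predator cannot invade.

Threshold H = 9.67; K < 9.67, so no, the predator goes extinct.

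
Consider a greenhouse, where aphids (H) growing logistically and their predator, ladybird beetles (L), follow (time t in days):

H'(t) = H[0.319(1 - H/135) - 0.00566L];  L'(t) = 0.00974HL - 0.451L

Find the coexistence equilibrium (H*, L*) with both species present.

H* ≈ 46.3, L* ≈ 37

From dL/dt = 0 with L > 0: 0.00974H* = 0.451, so H* = 46.3.
Substitute into dH/dt = 0: 0.319(1 - 46.3/135) = 0.00566L*.
The bracket is 0.657, giving L* = 0.21/0.00566 = 37.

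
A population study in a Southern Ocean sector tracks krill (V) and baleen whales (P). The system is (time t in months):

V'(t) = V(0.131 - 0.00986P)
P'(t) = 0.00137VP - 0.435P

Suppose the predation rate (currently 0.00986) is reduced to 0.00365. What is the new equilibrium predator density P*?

At the interior fixed point, setting dV/dt = 0 with V > 0 fixes P* = (prey growth rate)/(VP coefficient) — independent of the other coefficients.
With the change, P* = 0.131/0.00365 = 35.9; it rises from 13.3.

P* ≈ 35.9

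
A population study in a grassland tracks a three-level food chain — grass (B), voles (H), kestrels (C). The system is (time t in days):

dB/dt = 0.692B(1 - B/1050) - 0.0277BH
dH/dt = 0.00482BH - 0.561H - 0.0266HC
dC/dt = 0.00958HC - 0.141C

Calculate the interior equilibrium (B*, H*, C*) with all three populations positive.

B* ≈ 431, H* ≈ 14.7, C* ≈ 57.1

From dC/dt = 0: 0.00958H* = 0.141, so H* = 14.7.
From dB/dt = 0: 0.692(1 - B*/1050) = 0.0277·14.7, giving B* = 1050·(1 - 0.589) = 431.
From dH/dt = 0: 0.00482·431 - 0.561 = 0.0266C*, so C* = 1.52/0.0266 = 57.1.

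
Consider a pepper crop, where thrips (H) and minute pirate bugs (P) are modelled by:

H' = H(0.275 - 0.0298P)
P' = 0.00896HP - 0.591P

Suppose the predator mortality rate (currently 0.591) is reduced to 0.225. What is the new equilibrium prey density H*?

At the interior fixed point, setting dP/dt = 0 with P > 0 fixes H* = (predator death rate)/(HP coefficient) — independent of the other coefficients.
With the change, H* = 0.225/0.00896 = 25.1; it falls from 66.

H* ≈ 25.1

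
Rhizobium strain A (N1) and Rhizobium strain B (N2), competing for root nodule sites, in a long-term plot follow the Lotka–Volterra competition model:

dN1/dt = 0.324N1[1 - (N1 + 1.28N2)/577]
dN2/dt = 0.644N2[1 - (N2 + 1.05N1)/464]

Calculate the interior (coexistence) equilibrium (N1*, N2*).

Setting both brackets to zero gives the nullclines N1 + 1.28N2 = 577 and 1.05N1 + N2 = 464.
Substituting N2 = 464 - 1.05N1 into the first: N1(1 - 1.28·1.05) = 577 - 1.28·464.
So N1* = -16.9/-0.344 = 49.2, and then N2* = 464 - 1.05·49.2 = 412.

N1* ≈ 49.2, N2* ≈ 412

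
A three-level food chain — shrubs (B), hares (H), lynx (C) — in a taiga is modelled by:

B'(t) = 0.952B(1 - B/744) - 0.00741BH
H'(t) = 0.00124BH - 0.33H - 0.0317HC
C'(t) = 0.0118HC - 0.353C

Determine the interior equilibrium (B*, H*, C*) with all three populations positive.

B* ≈ 571, H* ≈ 29.9, C* ≈ 11.9

From dC/dt = 0: 0.0118H* = 0.353, so H* = 29.9.
From dB/dt = 0: 0.952(1 - B*/744) = 0.00741·29.9, giving B* = 744·(1 - 0.233) = 571.
From dH/dt = 0: 0.00124·571 - 0.33 = 0.0317C*, so C* = 0.378/0.0317 = 11.9.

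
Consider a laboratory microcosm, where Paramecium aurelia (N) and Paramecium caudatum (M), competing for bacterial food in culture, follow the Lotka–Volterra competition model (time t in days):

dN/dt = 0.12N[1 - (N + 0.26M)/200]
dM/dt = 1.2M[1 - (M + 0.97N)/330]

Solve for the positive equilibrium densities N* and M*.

N* ≈ 153, M* ≈ 182

Setting both brackets to zero gives the nullclines N + 0.26M = 200 and 0.97N + M = 330.
Substituting M = 330 - 0.97N into the first: N(1 - 0.26·0.97) = 200 - 0.26·330.
So N* = 114/0.748 = 153, and then M* = 330 - 0.97·153 = 182.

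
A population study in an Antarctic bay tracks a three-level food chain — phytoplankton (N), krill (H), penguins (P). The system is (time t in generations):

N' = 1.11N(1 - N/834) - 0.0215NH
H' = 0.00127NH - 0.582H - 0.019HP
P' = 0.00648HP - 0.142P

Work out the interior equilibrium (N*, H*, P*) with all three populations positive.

N* ≈ 480, H* ≈ 21.9, P* ≈ 1.45

From dP/dt = 0: 0.00648H* = 0.142, so H* = 21.9.
From dN/dt = 0: 1.11(1 - N*/834) = 0.0215·21.9, giving N* = 834·(1 - 0.424) = 480.
From dH/dt = 0: 0.00127·480 - 0.582 = 0.019P*, so P* = 0.0276/0.019 = 1.45.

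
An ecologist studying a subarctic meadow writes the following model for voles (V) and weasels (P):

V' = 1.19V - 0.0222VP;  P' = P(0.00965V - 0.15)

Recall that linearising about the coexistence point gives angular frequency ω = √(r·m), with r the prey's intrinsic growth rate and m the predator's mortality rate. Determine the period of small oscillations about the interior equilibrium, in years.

T ≈ 14.9 years

Here r = 1.19 and m = 0.15, so r·m = 0.178.
ω = √0.178 = 0.422 per year, hence T = 2π/ω ≈ 14.9 years.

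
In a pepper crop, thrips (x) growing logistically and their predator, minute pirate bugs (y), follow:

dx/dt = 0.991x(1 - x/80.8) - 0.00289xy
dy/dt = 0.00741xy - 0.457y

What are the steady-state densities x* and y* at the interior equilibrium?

From dy/dt = 0 with y > 0: 0.00741x* = 0.457, so x* = 61.7.
Substitute into dx/dt = 0: 0.991(1 - 61.7/80.8) = 0.00289y*.
The bracket is 0.237, giving y* = 0.235/0.00289 = 81.2.

x* ≈ 61.7, y* ≈ 81.2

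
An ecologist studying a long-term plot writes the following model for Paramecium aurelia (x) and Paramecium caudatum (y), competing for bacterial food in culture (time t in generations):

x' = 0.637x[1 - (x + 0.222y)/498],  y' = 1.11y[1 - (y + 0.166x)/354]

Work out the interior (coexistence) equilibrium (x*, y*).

Setting both brackets to zero gives the nullclines x + 0.222y = 498 and 0.166x + y = 354.
Substituting y = 354 - 0.166x into the first: x(1 - 0.222·0.166) = 498 - 0.222·354.
So x* = 419/0.963 = 435, and then y* = 354 - 0.166·435 = 282.

x* ≈ 435, y* ≈ 282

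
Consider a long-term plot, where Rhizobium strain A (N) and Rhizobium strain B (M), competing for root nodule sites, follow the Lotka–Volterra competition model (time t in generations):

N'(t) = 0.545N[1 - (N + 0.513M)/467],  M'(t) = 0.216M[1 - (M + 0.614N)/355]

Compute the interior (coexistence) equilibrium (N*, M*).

Setting both brackets to zero gives the nullclines N + 0.513M = 467 and 0.614N + M = 355.
Substituting M = 355 - 0.614N into the first: N(1 - 0.513·0.614) = 467 - 0.513·355.
So N* = 285/0.685 = 416, and then M* = 355 - 0.614·416 = 99.6.

N* ≈ 416, M* ≈ 99.6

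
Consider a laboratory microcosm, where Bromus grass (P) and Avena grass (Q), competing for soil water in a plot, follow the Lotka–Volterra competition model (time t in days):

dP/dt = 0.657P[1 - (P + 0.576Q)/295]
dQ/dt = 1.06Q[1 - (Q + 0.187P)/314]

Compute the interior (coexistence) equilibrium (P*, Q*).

Setting both brackets to zero gives the nullclines P + 0.576Q = 295 and 0.187P + Q = 314.
Substituting Q = 314 - 0.187P into the first: P(1 - 0.576·0.187) = 295 - 0.576·314.
So P* = 114/0.892 = 128, and then Q* = 314 - 0.187·128 = 290.

P* ≈ 128, Q* ≈ 290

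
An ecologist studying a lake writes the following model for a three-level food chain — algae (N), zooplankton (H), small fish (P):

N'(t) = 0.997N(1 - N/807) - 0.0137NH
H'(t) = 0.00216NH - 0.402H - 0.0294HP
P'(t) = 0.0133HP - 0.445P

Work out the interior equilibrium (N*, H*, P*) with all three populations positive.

From dP/dt = 0: 0.0133H* = 0.445, so H* = 33.5.
From dN/dt = 0: 0.997(1 - N*/807) = 0.0137·33.5, giving N* = 807·(1 - 0.46) = 436.
From dH/dt = 0: 0.00216·436 - 0.402 = 0.0294P*, so P* = 0.54/0.0294 = 18.4.

N* ≈ 436, H* ≈ 33.5, P* ≈ 18.4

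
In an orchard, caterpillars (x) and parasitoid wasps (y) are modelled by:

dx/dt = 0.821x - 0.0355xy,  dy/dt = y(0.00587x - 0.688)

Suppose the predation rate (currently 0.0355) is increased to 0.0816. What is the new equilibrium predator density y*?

y* ≈ 10.1

At the interior fixed point, setting dx/dt = 0 with x > 0 fixes y* = (prey growth rate)/(xy coefficient) — independent of the other coefficients.
With the change, y* = 0.821/0.0816 = 10.1; it falls from 23.1.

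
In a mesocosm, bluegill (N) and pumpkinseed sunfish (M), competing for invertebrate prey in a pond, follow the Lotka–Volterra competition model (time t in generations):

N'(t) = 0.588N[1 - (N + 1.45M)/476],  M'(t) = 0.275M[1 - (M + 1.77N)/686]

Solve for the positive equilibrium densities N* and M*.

N* ≈ 331, M* ≈ 99.9

Setting both brackets to zero gives the nullclines N + 1.45M = 476 and 1.77N + M = 686.
Substituting M = 686 - 1.77N into the first: N(1 - 1.45·1.77) = 476 - 1.45·686.
So N* = -519/-1.57 = 331, and then M* = 686 - 1.77·331 = 99.9.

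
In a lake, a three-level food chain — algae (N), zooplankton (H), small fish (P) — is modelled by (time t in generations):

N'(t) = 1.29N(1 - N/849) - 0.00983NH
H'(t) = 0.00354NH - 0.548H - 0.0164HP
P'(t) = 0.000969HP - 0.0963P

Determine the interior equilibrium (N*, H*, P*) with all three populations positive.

N* ≈ 206, H* ≈ 99.4, P* ≈ 11.1

From dP/dt = 0: 0.000969H* = 0.0963, so H* = 99.4.
From dN/dt = 0: 1.29(1 - N*/849) = 0.00983·99.4, giving N* = 849·(1 - 0.757) = 206.
From dH/dt = 0: 0.00354·206 - 0.548 = 0.0164P*, so P* = 0.181/0.0164 = 11.1.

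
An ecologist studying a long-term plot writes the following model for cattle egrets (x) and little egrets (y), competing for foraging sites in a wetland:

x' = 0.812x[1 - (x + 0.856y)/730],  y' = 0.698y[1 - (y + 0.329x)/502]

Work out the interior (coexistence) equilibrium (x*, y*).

Setting both brackets to zero gives the nullclines x + 0.856y = 730 and 0.329x + y = 502.
Substituting y = 502 - 0.329x into the first: x(1 - 0.856·0.329) = 730 - 0.856·502.
So x* = 300/0.718 = 418, and then y* = 502 - 0.329·418 = 364.

x* ≈ 418, y* ≈ 364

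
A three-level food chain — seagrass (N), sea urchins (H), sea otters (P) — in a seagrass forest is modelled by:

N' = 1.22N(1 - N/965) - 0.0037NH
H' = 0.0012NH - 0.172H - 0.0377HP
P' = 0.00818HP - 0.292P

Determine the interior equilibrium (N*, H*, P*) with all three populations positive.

N* ≈ 861, H* ≈ 35.7, P* ≈ 22.8

From dP/dt = 0: 0.00818H* = 0.292, so H* = 35.7.
From dN/dt = 0: 1.22(1 - N*/965) = 0.0037·35.7, giving N* = 965·(1 - 0.108) = 861.
From dH/dt = 0: 0.0012·861 - 0.172 = 0.0377P*, so P* = 0.861/0.0377 = 22.8.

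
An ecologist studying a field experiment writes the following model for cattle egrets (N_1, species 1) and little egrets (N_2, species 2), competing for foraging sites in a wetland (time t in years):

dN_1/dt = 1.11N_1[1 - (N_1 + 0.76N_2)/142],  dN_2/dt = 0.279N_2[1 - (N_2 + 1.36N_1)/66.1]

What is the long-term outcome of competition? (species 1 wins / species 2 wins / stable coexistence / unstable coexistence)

species 1 excludes species 2

Compare the nullcline intercepts: K1/α12 = 142/0.76 = 187 > K2 = 66.1; K2/α21 = 66.1/1.36 = 48.6 < K1 = 142.
Since the inequalities point opposite ways, species 1 can invade but species 2 cannot.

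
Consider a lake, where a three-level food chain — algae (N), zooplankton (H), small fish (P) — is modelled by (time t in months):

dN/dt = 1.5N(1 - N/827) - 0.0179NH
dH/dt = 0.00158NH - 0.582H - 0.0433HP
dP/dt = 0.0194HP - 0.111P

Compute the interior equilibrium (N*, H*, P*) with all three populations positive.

From dP/dt = 0: 0.0194H* = 0.111, so H* = 5.72.
From dN/dt = 0: 1.5(1 - N*/827) = 0.0179·5.72, giving N* = 827·(1 - 0.0683) = 771.
From dH/dt = 0: 0.00158·771 - 0.582 = 0.0433P*, so P* = 0.635/0.0433 = 14.7.

N* ≈ 771, H* ≈ 5.72, P* ≈ 14.7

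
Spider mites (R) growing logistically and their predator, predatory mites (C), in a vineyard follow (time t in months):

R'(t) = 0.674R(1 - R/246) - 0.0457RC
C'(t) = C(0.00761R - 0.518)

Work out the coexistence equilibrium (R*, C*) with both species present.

R* ≈ 68.1, C* ≈ 10.7

From dC/dt = 0 with C > 0: 0.00761R* = 0.518, so R* = 68.1.
Substitute into dR/dt = 0: 0.674(1 - 68.1/246) = 0.0457C*.
The bracket is 0.723, giving C* = 0.488/0.0457 = 10.7.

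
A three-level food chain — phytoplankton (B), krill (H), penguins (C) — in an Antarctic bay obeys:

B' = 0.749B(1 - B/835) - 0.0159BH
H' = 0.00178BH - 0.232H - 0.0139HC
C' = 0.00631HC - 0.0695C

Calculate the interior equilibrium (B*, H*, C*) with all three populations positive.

From dC/dt = 0: 0.00631H* = 0.0695, so H* = 11.
From dB/dt = 0: 0.749(1 - B*/835) = 0.0159·11, giving B* = 835·(1 - 0.234) = 640.
From dH/dt = 0: 0.00178·640 - 0.232 = 0.0139C*, so C* = 0.907/0.0139 = 65.2.

B* ≈ 640, H* ≈ 11, C* ≈ 65.2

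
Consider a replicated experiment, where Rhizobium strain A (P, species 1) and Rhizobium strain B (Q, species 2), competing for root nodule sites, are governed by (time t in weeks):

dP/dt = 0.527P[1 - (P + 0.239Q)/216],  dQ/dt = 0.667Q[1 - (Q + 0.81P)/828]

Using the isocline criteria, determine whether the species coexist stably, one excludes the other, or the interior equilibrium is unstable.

stable coexistence

Compare the nullcline intercepts: K1/α12 = 216/0.239 = 904 > K2 = 828; K2/α21 = 828/0.81 = 1020 > K1 = 216.
Since both inequalities hold, each species can invade when rare, so the interior equilibrium is stable.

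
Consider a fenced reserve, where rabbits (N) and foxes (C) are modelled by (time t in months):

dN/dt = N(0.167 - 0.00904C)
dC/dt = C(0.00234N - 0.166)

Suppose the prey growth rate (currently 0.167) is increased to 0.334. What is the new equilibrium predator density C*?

At the interior fixed point, setting dN/dt = 0 with N > 0 fixes C* = (prey growth rate)/(NC coefficient) — independent of the other coefficients.
With the change, C* = 0.334/0.00904 = 36.9; it rises from 18.5.

C* ≈ 36.9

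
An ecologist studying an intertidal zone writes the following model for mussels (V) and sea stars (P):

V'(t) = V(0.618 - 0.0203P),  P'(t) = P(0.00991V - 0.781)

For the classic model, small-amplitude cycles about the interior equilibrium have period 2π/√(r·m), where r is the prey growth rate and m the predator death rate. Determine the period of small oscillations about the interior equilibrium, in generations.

T ≈ 9.04 generations

Here r = 0.618 and m = 0.781, so r·m = 0.483.
ω = √0.483 = 0.695 per generation, hence T = 2π/ω ≈ 9.04 generations.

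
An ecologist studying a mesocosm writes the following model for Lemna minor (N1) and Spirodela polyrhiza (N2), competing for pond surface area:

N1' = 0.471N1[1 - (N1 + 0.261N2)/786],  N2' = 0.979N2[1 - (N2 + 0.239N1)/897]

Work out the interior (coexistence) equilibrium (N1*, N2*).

N1* ≈ 589, N2* ≈ 756

Setting both brackets to zero gives the nullclines N1 + 0.261N2 = 786 and 0.239N1 + N2 = 897.
Substituting N2 = 897 - 0.239N1 into the first: N1(1 - 0.261·0.239) = 786 - 0.261·897.
So N1* = 552/0.938 = 589, and then N2* = 897 - 0.239·589 = 756.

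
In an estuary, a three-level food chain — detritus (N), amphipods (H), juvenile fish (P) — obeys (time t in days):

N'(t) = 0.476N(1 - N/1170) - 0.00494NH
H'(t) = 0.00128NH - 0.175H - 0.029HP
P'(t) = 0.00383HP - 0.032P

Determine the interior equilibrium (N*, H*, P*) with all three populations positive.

From dP/dt = 0: 0.00383H* = 0.032, so H* = 8.36.
From dN/dt = 0: 0.476(1 - N*/1170) = 0.00494·8.36, giving N* = 1170·(1 - 0.0867) = 1070.
From dH/dt = 0: 0.00128·1070 - 0.175 = 0.029P*, so P* = 1.19/0.029 = 41.1.

N* ≈ 1070, H* ≈ 8.36, P* ≈ 41.1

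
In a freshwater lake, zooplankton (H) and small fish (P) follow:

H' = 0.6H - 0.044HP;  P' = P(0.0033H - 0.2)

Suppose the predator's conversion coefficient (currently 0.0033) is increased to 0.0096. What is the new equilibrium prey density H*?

H* ≈ 20.8

At the interior fixed point, setting dP/dt = 0 with P > 0 fixes H* = (predator death rate)/(HP coefficient) — independent of the other coefficients.
With the change, H* = 0.2/0.0096 = 20.8; it falls from 60.6.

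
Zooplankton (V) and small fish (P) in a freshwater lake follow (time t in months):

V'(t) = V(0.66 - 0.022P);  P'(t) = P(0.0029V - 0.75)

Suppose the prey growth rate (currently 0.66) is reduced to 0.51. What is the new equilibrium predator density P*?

At the interior fixed point, setting dV/dt = 0 with V > 0 fixes P* = (prey growth rate)/(VP coefficient) — independent of the other coefficients.
With the change, P* = 0.51/0.022 = 23.2; it falls from 30.

P* ≈ 23.2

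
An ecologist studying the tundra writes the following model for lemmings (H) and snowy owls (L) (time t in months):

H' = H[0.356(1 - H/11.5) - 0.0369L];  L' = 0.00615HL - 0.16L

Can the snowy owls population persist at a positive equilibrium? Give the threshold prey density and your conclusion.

Threshold H = 26; K < 26, so no, the predator goes extinct.

The predator equation gives dL/dt > 0 only when H > 0.16/0.00615 = 26.
Without the predator, H → K = 11.5. Since 11.5 < 26, the predator cannot invade.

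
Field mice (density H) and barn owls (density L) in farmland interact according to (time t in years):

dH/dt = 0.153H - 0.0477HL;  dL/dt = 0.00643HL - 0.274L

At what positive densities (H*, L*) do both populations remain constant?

H* ≈ 42.6, L* ≈ 3.21

Set dL/dt = 0 with L > 0: 0.00643H - 0.274 = 0, so H* = 0.274/0.00643 = 42.6.
Set dH/dt = 0 with H > 0: 0.153 - 0.0477L = 0, so L* = 0.153/0.0477 = 3.21.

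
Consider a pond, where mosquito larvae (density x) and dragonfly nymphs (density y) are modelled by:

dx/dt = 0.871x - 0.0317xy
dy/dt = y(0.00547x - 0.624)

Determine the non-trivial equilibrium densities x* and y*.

Set dy/dt = 0 with y > 0: 0.00547x - 0.624 = 0, so x* = 0.624/0.00547 = 114.
Set dx/dt = 0 with x > 0: 0.871 - 0.0317y = 0, so y* = 0.871/0.0317 = 27.5.

x* ≈ 114, y* ≈ 27.5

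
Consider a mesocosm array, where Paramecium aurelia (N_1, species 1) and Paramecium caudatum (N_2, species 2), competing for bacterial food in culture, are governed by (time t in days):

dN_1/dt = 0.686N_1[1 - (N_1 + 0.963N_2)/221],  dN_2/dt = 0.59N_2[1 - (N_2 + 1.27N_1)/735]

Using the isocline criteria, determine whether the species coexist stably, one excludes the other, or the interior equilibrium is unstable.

Compare the nullcline intercepts: K1/α12 = 221/0.963 = 229 < K2 = 735; K2/α21 = 735/1.27 = 579 > K1 = 221.
Since the inequalities point opposite ways, species 2 can invade but species 1 cannot.

species 2 excludes species 1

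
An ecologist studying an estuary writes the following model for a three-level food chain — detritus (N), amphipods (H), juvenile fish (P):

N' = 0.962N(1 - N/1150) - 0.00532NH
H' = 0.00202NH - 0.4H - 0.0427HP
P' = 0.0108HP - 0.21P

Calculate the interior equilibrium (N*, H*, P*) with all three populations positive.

From dP/dt = 0: 0.0108H* = 0.21, so H* = 19.4.
From dN/dt = 0: 0.962(1 - N*/1150) = 0.00532·19.4, giving N* = 1150·(1 - 0.108) = 1030.
From dH/dt = 0: 0.00202·1030 - 0.4 = 0.0427P*, so P* = 1.67/0.0427 = 39.2.

N* ≈ 1030, H* ≈ 19.4, P* ≈ 39.2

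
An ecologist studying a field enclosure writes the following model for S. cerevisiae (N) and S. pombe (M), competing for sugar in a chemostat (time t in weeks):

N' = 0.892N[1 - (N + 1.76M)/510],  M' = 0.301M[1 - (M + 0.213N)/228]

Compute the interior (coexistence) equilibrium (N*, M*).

Setting both brackets to zero gives the nullclines N + 1.76M = 510 and 0.213N + M = 228.
Substituting M = 228 - 0.213N into the first: N(1 - 1.76·0.213) = 510 - 1.76·228.
So N* = 109/0.625 = 174, and then M* = 228 - 0.213·174 = 191.

N* ≈ 174, M* ≈ 191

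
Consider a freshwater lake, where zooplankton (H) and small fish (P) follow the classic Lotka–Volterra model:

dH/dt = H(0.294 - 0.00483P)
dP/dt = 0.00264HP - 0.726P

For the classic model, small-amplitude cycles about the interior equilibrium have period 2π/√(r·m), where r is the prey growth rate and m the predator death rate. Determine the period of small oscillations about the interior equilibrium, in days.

T ≈ 13.6 days

Here r = 0.294 and m = 0.726, so r·m = 0.213.
ω = √0.213 = 0.462 per day, hence T = 2π/ω ≈ 13.6 days.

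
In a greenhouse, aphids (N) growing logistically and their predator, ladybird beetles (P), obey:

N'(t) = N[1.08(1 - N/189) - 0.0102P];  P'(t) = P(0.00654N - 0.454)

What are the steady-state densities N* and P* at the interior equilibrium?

From dP/dt = 0 with P > 0: 0.00654N* = 0.454, so N* = 69.4.
Substitute into dN/dt = 0: 1.08(1 - 69.4/189) = 0.0102P*.
The bracket is 0.633, giving P* = 0.683/0.0102 = 67.

N* ≈ 69.4, P* ≈ 67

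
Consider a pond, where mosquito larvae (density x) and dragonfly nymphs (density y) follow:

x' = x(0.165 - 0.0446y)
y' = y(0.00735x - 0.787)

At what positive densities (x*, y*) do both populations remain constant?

Set dy/dt = 0 with y > 0: 0.00735x - 0.787 = 0, so x* = 0.787/0.00735 = 107.
Set dx/dt = 0 with x > 0: 0.165 - 0.0446y = 0, so y* = 0.165/0.0446 = 3.7.

x* ≈ 107, y* ≈ 3.7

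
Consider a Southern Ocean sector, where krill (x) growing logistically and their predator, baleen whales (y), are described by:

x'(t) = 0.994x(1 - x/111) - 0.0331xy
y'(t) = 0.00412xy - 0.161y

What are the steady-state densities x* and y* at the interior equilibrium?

x* ≈ 39.1, y* ≈ 19.5

From dy/dt = 0 with y > 0: 0.00412x* = 0.161, so x* = 39.1.
Substitute into dx/dt = 0: 0.994(1 - 39.1/111) = 0.0331y*.
The bracket is 0.648, giving y* = 0.644/0.0331 = 19.5.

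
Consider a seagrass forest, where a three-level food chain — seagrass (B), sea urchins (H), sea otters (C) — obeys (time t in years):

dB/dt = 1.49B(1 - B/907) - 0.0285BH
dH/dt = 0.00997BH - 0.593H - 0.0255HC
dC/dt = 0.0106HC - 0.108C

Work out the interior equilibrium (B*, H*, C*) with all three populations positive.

B* ≈ 730, H* ≈ 10.2, C* ≈ 262

From dC/dt = 0: 0.0106H* = 0.108, so H* = 10.2.
From dB/dt = 0: 1.49(1 - B*/907) = 0.0285·10.2, giving B* = 907·(1 - 0.195) = 730.
From dH/dt = 0: 0.00997·730 - 0.593 = 0.0255C*, so C* = 6.69/0.0255 = 262.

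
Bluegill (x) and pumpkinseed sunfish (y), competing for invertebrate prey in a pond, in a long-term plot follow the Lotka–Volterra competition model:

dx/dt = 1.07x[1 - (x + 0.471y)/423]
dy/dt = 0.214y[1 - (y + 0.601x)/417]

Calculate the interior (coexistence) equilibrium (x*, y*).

x* ≈ 316, y* ≈ 227

Setting both brackets to zero gives the nullclines x + 0.471y = 423 and 0.601x + y = 417.
Substituting y = 417 - 0.601x into the first: x(1 - 0.471·0.601) = 423 - 0.471·417.
So x* = 227/0.717 = 316, and then y* = 417 - 0.601·316 = 227.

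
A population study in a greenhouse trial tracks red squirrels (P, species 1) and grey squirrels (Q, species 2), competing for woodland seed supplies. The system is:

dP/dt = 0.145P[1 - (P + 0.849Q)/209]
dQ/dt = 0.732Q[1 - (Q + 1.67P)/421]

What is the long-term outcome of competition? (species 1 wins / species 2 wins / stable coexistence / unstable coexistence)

Compare the nullcline intercepts: K1/α12 = 209/0.849 = 246 < K2 = 421; K2/α21 = 421/1.67 = 252 > K1 = 209.
Since the inequalities point opposite ways, species 2 can invade but species 1 cannot.

species 2 excludes species 1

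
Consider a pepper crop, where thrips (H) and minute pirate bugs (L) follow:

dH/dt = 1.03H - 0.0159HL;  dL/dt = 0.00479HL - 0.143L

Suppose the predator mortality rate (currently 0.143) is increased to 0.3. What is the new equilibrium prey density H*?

H* ≈ 62.6

At the interior fixed point, setting dL/dt = 0 with L > 0 fixes H* = (predator death rate)/(HL coefficient) — independent of the other coefficients.
With the change, H* = 0.3/0.00479 = 62.6; it rises from 29.9.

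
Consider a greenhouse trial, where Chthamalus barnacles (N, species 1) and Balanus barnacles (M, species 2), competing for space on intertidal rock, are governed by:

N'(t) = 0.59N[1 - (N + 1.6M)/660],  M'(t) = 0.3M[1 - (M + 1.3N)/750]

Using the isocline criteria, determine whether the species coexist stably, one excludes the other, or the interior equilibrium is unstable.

unstable coexistence (outcome depends on initial conditions)

Compare the nullcline intercepts: K1/α12 = 660/1.6 = 412 < K2 = 750; K2/α21 = 750/1.3 = 577 < K1 = 660.
Since both are reversed, neither can invade when rare; the interior point is a saddle.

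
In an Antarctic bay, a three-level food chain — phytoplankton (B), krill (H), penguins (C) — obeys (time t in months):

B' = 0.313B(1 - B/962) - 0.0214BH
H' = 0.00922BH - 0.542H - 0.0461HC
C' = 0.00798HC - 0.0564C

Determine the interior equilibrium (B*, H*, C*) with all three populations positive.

B* ≈ 497, H* ≈ 7.07, C* ≈ 87.7

From dC/dt = 0: 0.00798H* = 0.0564, so H* = 7.07.
From dB/dt = 0: 0.313(1 - B*/962) = 0.0214·7.07, giving B* = 962·(1 - 0.483) = 497.
From dH/dt = 0: 0.00922·497 - 0.542 = 0.0461C*, so C* = 4.04/0.0461 = 87.7.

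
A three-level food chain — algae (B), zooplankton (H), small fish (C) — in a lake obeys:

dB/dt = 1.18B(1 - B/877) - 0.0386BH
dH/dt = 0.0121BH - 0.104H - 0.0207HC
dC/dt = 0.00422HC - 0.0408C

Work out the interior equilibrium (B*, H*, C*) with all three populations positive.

From dC/dt = 0: 0.00422H* = 0.0408, so H* = 9.67.
From dB/dt = 0: 1.18(1 - B*/877) = 0.0386·9.67, giving B* = 877·(1 - 0.316) = 600.
From dH/dt = 0: 0.0121·600 - 0.104 = 0.0207C*, so C* = 7.15/0.0207 = 345.

B* ≈ 600, H* ≈ 9.67, C* ≈ 345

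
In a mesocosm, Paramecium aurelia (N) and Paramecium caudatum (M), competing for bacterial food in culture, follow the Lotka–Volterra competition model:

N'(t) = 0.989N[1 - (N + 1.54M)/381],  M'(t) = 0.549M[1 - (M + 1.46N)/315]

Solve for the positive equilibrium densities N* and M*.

N* ≈ 83.4, M* ≈ 193

Setting both brackets to zero gives the nullclines N + 1.54M = 381 and 1.46N + M = 315.
Substituting M = 315 - 1.46N into the first: N(1 - 1.54·1.46) = 381 - 1.54·315.
So N* = -104/-1.25 = 83.4, and then M* = 315 - 1.46·83.4 = 193.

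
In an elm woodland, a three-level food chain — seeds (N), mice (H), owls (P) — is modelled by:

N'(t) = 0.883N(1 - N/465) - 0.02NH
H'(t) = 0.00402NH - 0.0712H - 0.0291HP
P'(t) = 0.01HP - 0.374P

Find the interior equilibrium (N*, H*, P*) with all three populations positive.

N* ≈ 71.1, H* ≈ 37.4, P* ≈ 7.37

From dP/dt = 0: 0.01H* = 0.374, so H* = 37.4.
From dN/dt = 0: 0.883(1 - N*/465) = 0.02·37.4, giving N* = 465·(1 - 0.847) = 71.1.
From dH/dt = 0: 0.00402·71.1 - 0.0712 = 0.0291P*, so P* = 0.215/0.0291 = 7.37.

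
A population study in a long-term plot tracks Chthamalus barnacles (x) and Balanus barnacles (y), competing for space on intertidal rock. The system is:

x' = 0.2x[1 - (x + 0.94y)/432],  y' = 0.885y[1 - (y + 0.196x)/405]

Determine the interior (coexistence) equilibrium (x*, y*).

Setting both brackets to zero gives the nullclines x + 0.94y = 432 and 0.196x + y = 405.
Substituting y = 405 - 0.196x into the first: x(1 - 0.94·0.196) = 432 - 0.94·405.
So x* = 51.3/0.816 = 62.9, and then y* = 405 - 0.196·62.9 = 393.

x* ≈ 62.9, y* ≈ 393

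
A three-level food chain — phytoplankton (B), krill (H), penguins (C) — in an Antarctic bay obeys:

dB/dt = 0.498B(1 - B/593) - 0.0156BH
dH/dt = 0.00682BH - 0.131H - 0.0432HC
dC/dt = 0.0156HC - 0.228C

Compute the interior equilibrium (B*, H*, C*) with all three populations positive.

B* ≈ 322, H* ≈ 14.6, C* ≈ 47.7

From dC/dt = 0: 0.0156H* = 0.228, so H* = 14.6.
From dB/dt = 0: 0.498(1 - B*/593) = 0.0156·14.6, giving B* = 593·(1 - 0.458) = 322.
From dH/dt = 0: 0.00682·322 - 0.131 = 0.0432C*, so C* = 2.06/0.0432 = 47.7.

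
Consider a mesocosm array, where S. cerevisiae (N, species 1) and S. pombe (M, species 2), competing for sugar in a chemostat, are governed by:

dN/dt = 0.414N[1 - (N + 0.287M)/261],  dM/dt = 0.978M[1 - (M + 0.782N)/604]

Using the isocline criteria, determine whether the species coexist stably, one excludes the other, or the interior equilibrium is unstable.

Compare the nullcline intercepts: K1/α12 = 261/0.287 = 909 > K2 = 604; K2/α21 = 604/0.782 = 772 > K1 = 261.
Since both inequalities hold, each species can invade when rare, so the interior equilibrium is stable.

stable coexistence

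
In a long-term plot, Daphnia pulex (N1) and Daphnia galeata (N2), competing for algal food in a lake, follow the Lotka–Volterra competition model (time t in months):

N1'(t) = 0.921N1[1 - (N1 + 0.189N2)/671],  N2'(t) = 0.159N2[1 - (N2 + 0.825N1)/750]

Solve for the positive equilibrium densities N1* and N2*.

Setting both brackets to zero gives the nullclines N1 + 0.189N2 = 671 and 0.825N1 + N2 = 750.
Substituting N2 = 750 - 0.825N1 into the first: N1(1 - 0.189·0.825) = 671 - 0.189·750.
So N1* = 529/0.844 = 627, and then N2* = 750 - 0.825·627 = 233.

N1* ≈ 627, N2* ≈ 233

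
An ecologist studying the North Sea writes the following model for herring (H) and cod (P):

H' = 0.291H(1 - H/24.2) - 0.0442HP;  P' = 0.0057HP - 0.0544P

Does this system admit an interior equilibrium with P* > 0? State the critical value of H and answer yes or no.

Threshold H = 9.54; K > 9.54, so yes, the predator persists.

The predator equation gives dP/dt > 0 only when H > 0.0544/0.0057 = 9.54.
Without the predator, H → K = 24.2. Since 24.2 > 9.54, the predator can invade and persist.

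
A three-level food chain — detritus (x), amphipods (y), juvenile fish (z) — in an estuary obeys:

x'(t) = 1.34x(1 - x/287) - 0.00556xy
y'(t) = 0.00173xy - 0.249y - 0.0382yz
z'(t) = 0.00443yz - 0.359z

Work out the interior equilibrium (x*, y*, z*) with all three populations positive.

From dz/dt = 0: 0.00443y* = 0.359, so y* = 81.
From dx/dt = 0: 1.34(1 - x*/287) = 0.00556·81, giving x* = 287·(1 - 0.336) = 190.
From dy/dt = 0: 0.00173·190 - 0.249 = 0.0382z*, so z* = 0.0806/0.0382 = 2.11.

x* ≈ 190, y* ≈ 81, z* ≈ 2.11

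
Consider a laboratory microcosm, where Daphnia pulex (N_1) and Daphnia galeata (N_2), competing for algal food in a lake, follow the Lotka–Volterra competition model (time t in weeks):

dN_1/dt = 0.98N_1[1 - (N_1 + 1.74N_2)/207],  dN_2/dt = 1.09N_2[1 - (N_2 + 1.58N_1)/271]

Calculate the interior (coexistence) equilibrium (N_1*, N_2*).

Setting both brackets to zero gives the nullclines N_1 + 1.74N_2 = 207 and 1.58N_1 + N_2 = 271.
Substituting N_2 = 271 - 1.58N_1 into the first: N_1(1 - 1.74·1.58) = 207 - 1.74·271.
So N_1* = -265/-1.75 = 151, and then N_2* = 271 - 1.58·151 = 32.

N_1* ≈ 151, N_2* ≈ 32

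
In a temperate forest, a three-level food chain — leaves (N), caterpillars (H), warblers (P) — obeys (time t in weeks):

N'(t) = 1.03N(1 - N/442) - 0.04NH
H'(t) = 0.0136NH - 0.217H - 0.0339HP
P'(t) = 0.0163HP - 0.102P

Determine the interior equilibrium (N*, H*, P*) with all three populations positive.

N* ≈ 335, H* ≈ 6.26, P* ≈ 128

From dP/dt = 0: 0.0163H* = 0.102, so H* = 6.26.
From dN/dt = 0: 1.03(1 - N*/442) = 0.04·6.26, giving N* = 442·(1 - 0.243) = 335.
From dH/dt = 0: 0.0136·335 - 0.217 = 0.0339P*, so P* = 4.33/0.0339 = 128.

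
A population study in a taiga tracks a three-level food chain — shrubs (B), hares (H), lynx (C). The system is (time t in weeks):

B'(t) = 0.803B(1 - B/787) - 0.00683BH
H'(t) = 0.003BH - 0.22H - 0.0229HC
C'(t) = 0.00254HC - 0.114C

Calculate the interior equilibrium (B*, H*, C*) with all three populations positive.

B* ≈ 487, H* ≈ 44.9, C* ≈ 54.1

From dC/dt = 0: 0.00254H* = 0.114, so H* = 44.9.
From dB/dt = 0: 0.803(1 - B*/787) = 0.00683·44.9, giving B* = 787·(1 - 0.382) = 487.
From dH/dt = 0: 0.003·487 - 0.22 = 0.0229C*, so C* = 1.24/0.0229 = 54.1.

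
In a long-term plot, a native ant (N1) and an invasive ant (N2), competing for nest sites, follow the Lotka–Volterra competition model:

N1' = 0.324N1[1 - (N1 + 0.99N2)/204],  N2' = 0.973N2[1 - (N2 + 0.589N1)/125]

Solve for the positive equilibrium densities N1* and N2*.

N1* ≈ 192, N2* ≈ 11.6

Setting both brackets to zero gives the nullclines N1 + 0.99N2 = 204 and 0.589N1 + N2 = 125.
Substituting N2 = 125 - 0.589N1 into the first: N1(1 - 0.99·0.589) = 204 - 0.99·125.
So N1* = 80.2/0.417 = 192, and then N2* = 125 - 0.589·192 = 11.6.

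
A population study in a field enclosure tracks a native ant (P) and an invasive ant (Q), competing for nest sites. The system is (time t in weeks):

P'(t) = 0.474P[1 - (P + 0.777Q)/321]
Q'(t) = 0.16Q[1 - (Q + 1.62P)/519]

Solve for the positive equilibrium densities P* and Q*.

P* ≈ 318, Q* ≈ 3.94

Setting both brackets to zero gives the nullclines P + 0.777Q = 321 and 1.62P + Q = 519.
Substituting Q = 519 - 1.62P into the first: P(1 - 0.777·1.62) = 321 - 0.777·519.
So P* = -82.3/-0.259 = 318, and then Q* = 519 - 1.62·318 = 3.94.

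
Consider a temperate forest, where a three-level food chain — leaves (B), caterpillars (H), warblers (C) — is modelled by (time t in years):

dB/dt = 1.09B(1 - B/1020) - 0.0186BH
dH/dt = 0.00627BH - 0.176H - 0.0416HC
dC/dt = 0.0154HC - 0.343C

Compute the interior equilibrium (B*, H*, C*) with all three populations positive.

B* ≈ 632, H* ≈ 22.3, C* ≈ 91.1

From dC/dt = 0: 0.0154H* = 0.343, so H* = 22.3.
From dB/dt = 0: 1.09(1 - B*/1020) = 0.0186·22.3, giving B* = 1020·(1 - 0.38) = 632.
From dH/dt = 0: 0.00627·632 - 0.176 = 0.0416C*, so C* = 3.79/0.0416 = 91.1.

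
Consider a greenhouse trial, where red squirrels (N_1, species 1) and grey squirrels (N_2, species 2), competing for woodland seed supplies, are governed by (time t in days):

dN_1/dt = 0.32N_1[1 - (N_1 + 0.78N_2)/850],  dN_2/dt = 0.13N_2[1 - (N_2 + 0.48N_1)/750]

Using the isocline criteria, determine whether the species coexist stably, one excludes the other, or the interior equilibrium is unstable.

Compare the nullcline intercepts: K1/α12 = 850/0.78 = 1090 > K2 = 750; K2/α21 = 750/0.48 = 1560 > K1 = 850.
Since both inequalities hold, each species can invade when rare, so the interior equilibrium is stable.

stable coexistence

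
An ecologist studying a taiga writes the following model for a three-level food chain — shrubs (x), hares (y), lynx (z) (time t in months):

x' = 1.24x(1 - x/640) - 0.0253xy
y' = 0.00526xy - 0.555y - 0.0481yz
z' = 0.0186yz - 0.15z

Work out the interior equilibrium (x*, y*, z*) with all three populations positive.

From dz/dt = 0: 0.0186y* = 0.15, so y* = 8.06.
From dx/dt = 0: 1.24(1 - x*/640) = 0.0253·8.06, giving x* = 640·(1 - 0.165) = 535.
From dy/dt = 0: 0.00526·535 - 0.555 = 0.0481z*, so z* = 2.26/0.0481 = 46.9.

x* ≈ 535, y* ≈ 8.06, z* ≈ 46.9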